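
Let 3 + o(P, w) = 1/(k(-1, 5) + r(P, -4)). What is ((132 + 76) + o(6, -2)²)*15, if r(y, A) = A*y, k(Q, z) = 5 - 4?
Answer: 1723980/529 ≈ 3258.9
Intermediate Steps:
k(Q, z) = 1
o(P, w) = -3 + 1/(1 - 4*P)
((132 + 76) + o(6, -2)²)*15 = ((132 + 76) + (2*(1 - 6*6)/(-1 + 4*6))²)*15 = (208 + (2*(1 - 36)/(-1 + 24))²)*15 = (208 + (2*(-35)/23)²)*15 = (208 + (2*(1/23)*(-35))²)*15 = (208 + (-70/23)²)*15 = (208 + 4900/529)*15 = (114932/529)*15 = 1723980/529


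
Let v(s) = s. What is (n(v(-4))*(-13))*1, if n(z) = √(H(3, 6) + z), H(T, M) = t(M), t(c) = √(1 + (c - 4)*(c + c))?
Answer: -13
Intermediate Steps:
t(c) = √(1 + 2*c*(-4 + c)) (t(c) = √(1 + (-4 + c)*(2*c)) = √(1 + 2*c*(-4 + c)))
H(T, M) = √(1 - 8*M + 2*M²)
n(z) = √(5 + z) (n(z) = √(√(1 - 8*6 + 2*6²) + z) = √(√(1 - 48 + 2*36) + z) = √(√(1 - 48 + 72) + z) = √(√25 + z) = √(5 + z))
(n(v(-4))*(-13))*1 = (√(5 - 4)*(-13))*1 = (√1*(-13))*1 = (1*(-13))*1 = -13*1 = -13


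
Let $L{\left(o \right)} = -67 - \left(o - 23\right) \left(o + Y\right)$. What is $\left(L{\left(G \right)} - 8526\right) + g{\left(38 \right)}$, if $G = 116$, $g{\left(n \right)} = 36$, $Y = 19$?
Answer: $-21112$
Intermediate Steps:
$L{\left(o \right)} = -67 - \left(-23 + o\right) \left(19 + o\right)$ ($L{\left(o \right)} = -67 - \left(o - 23\right) \left(o + 19\right) = -67 - \left(-23 + o\right) \left(19 + o\right)$)
$\left(L{\left(G \right)} - 8526\right) + g{\left(38 \right)} = \left(\left(370 - 116^{2} + 4 \cdot 116\right) - 8526\right) + 36 = \left(\left(370 - 13456 + 464\right) - 8526\right) + 36 = \left(-12622 - 8526\right) + 36 = -21148 + 36 = -21112$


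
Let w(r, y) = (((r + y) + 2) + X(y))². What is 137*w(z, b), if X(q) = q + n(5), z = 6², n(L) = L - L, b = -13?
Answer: 19728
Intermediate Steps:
n(L) = 0
z = 36
X(q) = q (X(q) = q + 0 = q)
w(r, y) = (2 + r + 2*y)² (w(r, y) = (((r + y) + 2) + y)² = ((2 + r + y) + y)² = (2 + r + 2*y)²)
137*w(z, b) = 137*(2 + 36 + 2*(-13))² = 137*(2 + 36 - 26)² = 137*12² = 137*144 = 19728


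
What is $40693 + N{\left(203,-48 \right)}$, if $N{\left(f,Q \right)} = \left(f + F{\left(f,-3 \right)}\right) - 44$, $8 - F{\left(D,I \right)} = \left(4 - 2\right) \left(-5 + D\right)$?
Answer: $40464$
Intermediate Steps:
$F{\left(D,I \right)} = 18 - 2 D$ ($F{\left(D,I \right)} = 8 - \left(4 - 2\right) \left(-5 + D\right) = 8 - 2 \left(-5 + D\right) = 8 - \left(-10 + 2 D\right) = 18 - 2 D$)
$N{\left(f,Q \right)} = -26 - f$ ($N{\left(f,Q \right)} = \left(f - \left(-18 + 2 f\right)\right) - 44 = \left(18 - f\right) - 44 = -26 - f$)
$40693 + N{\left(203,-48 \right)} = 40693 - 229 = 40464$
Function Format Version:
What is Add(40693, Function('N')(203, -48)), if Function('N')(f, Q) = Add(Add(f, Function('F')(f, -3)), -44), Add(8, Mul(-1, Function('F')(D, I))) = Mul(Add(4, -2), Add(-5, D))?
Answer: 40464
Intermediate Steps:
Function('F')(D, I) = Add(18, Mul(-2, D)) (Function('F')(D, I) = Add(8, Mul(-1, Mul(Add(4, -2), Add(-5, D)))) = Add(8, Mul(-1, Mul(2, Add(-5, D)))) = Add(8, Mul(-1, Add(-10, Mul(2, D)))) = Add(8, Add(10, Mul(-2, D))) = Add(18, Mul(-2, D)))
Function('N')(f, Q) = Add(-26, Mul(-1, f)) (Function('N')(f, Q) = Add(Add(f, Add(18, Mul(-2, f))), -44) = Add(Add(18, Mul(-1, f)), -44) = Add(-26, Mul(-1, f)))
Add(40693, Function('N')(203, -48)) = Add(40693, Add(-26, Mul(-1, 203))) = Add(40693, Add(-26, -203)) = Add(40693, -229) = 40464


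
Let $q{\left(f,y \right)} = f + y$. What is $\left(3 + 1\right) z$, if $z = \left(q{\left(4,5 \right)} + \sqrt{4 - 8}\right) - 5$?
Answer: $16 + 8 i \approx 16.0 + 8.0 i$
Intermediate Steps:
$z = 4 + 2 i$ ($z = \left(\left(4 + 5\right) + \sqrt{4 - 8}\right) - 5 = \left(9 + \sqrt{-4}\right) - 5 = \left(9 + 2 i\right) - 5 = 4 + 2 i \approx 4.0 + 2.0 i$)
$\left(3 + 1\right) z = \left(3 + 1\right) \left(4 + 2 i\right) = 4 \left(4 + 2 i\right) = 16 + 8 i$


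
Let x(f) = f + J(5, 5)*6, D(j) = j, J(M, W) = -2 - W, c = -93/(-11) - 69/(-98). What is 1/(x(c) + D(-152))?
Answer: -1078/199259 ≈ -0.0054100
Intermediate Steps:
c = 9873/1078 (c = -93*(-1/11) - 69*(-1/98) = 93/11 + 69/98 = 9873/1078 ≈ 9.1586)
x(f) = -42 + f (x(f) = f + (-2 - 1*5)*6 = f + (-2 - 5)*6 = f - 7*6 = f - 42 = -42 + f)
1/(x(c) + D(-152)) = 1/((-42 + 9873/1078) - 152) = 1/(-35403/1078 - 152) = 1/(-199259/1078) = -1078/199259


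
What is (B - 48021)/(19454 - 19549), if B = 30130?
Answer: 17891/95 ≈ 188.33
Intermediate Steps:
(B - 48021)/(19454 - 19549) = (30130 - 48021)/(19454 - 19549) = -17891/(-95) = -17891*(-1/95) = 17891/95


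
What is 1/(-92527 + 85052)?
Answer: -1/7475 ≈ -0.00013378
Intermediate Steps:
1/(-92527 + 85052) = 1/(-7475) = -1/7475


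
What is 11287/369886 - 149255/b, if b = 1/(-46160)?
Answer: 2548370580380087/369886 ≈ 6.8896e+9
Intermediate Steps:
b = -1/46160 ≈ -2.1664e-5
11287/369886 - 149255/b = 11287/369886 - 149255/(-1/46160) = 11287*(1/369886) - 149255*(-46160) = 11287/369886 + 6889610800 = 2548370580380087/369886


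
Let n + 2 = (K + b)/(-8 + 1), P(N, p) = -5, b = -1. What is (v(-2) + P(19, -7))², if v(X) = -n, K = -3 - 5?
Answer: 900/49 ≈ 18.367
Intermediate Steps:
K = -8
n = -5/7 (n = -2 + (-8 - 1)/(-8 + 1) = -2 - 9/(-7) = -2 - 9*(-⅐) = -2 + 9/7 = -5/7 ≈ -0.71429)
v(X) = 5/7 (v(X) = -1*(-5/7) = 5/7)
(v(-2) + P(19, -7))² = (5/7 - 5)² = (-30/7)² = 900/49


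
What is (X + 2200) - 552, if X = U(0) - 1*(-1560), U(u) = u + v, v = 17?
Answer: 3225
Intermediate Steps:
U(u) = 17 + u (U(u) = u + 17 = 17 + u)
X = 1577 (X = (17 + 0) - 1*(-1560) = 17 + 1560 = 1577)
(X + 2200) - 552 = (1577 + 2200) - 552 = 3777 - 552 = 3225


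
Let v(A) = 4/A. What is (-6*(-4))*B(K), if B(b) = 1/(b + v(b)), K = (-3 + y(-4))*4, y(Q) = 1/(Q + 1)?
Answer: -720/409 ≈ -1.7604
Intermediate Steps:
y(Q) = 1/(1 + Q)
K = -40/3 (K = (-3 + 1/(1 - 4))*4 = (-3 + 1/(-3))*4 = (-3 - ⅓)*4 = -10/3*4 = -40/3 ≈ -13.333)
B(b) = 1/(b + 4/b)
(-6*(-4))*B(K) = (-6*(-4))*(-40/(3*(4 + (-40/3)²))) = 24*(-40/(3*(4 + 1600/9))) = 24*(-40/(3*1636/9)) = 24*(-40/3*9/1636) = 24*(-30/409) = -720/409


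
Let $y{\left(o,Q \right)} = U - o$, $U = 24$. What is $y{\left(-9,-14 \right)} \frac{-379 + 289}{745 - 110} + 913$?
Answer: $\frac{115357}{127} \approx 908.32$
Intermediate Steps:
$y{\left(o,Q \right)} = 24 - o$
$y{\left(-9,-14 \right)} \frac{-379 + 289}{745 - 110} + 913 = \left(24 - -9\right) \frac{-379 + 289}{745 - 110} + 913 = \left(24 + 9\right) \left(- \frac{90}{635}\right) + 913 = 33 \left(\left(-90\right) \frac{1}{635}\right) + 913 = 33 \left(- \frac{18}{127}\right) + 913 = - \frac{594}{127} + 913 = \frac{115357}{127}$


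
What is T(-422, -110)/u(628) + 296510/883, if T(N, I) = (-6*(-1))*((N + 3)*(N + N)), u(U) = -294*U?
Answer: 2202986283/6792919 ≈ 324.31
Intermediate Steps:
T(N, I) = 12*N*(3 + N) (T(N, I) = 6*((3 + N)*(2*N)) = 6*(2*N*(3 + N)) = 12*N*(3 + N))
T(-422, -110)/u(628) + 296510/883 = (12*(-422)*(3 - 422))/((-294*628)) + 296510/883 = (12*(-422)*(-419))/(-184632) + 296510*(1/883) = 2121816*(-1/184632) + 296510/883 = -88409/7693 + 296510/883 = 2202986283/6792919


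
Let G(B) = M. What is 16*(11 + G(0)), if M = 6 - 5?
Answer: 192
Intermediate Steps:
M = 1
G(B) = 1
16*(11 + G(0)) = 16*(11 + 1) = 16*12 = 192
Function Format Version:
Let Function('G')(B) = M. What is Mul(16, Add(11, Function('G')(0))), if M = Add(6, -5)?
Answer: 192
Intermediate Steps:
M = 1
Function('G')(B) = 1
Mul(16, Add(11, Function('G')(0))) = Mul(16, Add(11, 1)) = Mul(16, 12) = 192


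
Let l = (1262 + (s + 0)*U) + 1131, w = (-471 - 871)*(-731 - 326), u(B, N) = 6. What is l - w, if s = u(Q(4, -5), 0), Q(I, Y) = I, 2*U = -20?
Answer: -1416161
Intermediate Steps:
U = -10 (U = (1/2)*(-20) = -10)
s = 6
w = 1418494 (w = -1342*(-1057) = 1418494)
l = 2333 (l = (1262 + (6 + 0)*(-10)) + 1131 = (1262 + 6*(-10)) + 1131 = (1262 - 60) + 1131 = 1202 + 1131 = 2333)
l - w = 2333 - 1*1418494 = 2333 - 1418494 = -1416161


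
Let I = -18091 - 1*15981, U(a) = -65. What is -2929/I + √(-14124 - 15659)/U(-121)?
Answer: 2929/34072 - I*√29783/65 ≈ 0.085965 - 2.655*I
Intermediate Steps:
I = -34072 (I = -18091 - 15981 = -34072)
-2929/I + √(-14124 - 15659)/U(-121) = -2929/(-34072) + √(-14124 - 15659)/(-65) = -2929*(-1/34072) + √(-29783)*(-1/65) = 2929/34072 + (I*√29783)*(-1/65) = 2929/34072 - I*√29783/65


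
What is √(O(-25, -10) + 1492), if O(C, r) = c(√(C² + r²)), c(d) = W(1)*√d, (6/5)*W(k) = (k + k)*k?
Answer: √(13428 + 15*√5*29^(¼))/3 ≈ 38.738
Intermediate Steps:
W(k) = 5*k²/3 (W(k) = 5*((k + k)*k)/6 = 5*((2*k)*k)/6 = 5*(2*k²)/6 = 5*k²/3)
c(d) = 5*√d/3 (c(d) = ((5/3)*1²)*√d = ((5/3)*1)*√d = 5*√d/3)
O(C, r) = 5*(C² + r²)^(¼)/3 (O(C, r) = 5*√(√(C² + r²))/3 = 5*(C² + r²)^(¼)/3)
√(O(-25, -10) + 1492) = √(5*((-25)² + (-10)²)^(¼)/3 + 1492) = √(5*(625 + 100)^(¼)/3 + 1492) = √(5*725^(¼)/3 + 1492) = √(5*(√5*29^(¼))/3 + 1492) = √(5*√5*29^(¼)/3 + 1492) = √(1492 + 5*√5*29^(¼)/3)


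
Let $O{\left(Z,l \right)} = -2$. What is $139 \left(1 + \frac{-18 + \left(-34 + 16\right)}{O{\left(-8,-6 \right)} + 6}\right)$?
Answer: $-1112$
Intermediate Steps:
$139 \left(1 + \frac{-18 + \left(-34 + 16\right)}{O{\left(-8,-6 \right)} + 6}\right) = 139 \left(1 + \frac{-18 + \left(-34 + 16\right)}{-2 + 6}\right) = 139 \left(1 + \frac{-18 - 18}{4}\right) = 139 \left(1 - 9\right) = 139 \left(-8\right) = -1112$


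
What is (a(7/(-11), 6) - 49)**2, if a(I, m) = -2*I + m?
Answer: 210681/121 ≈ 1741.2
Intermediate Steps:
a(I, m) = m - 2*I
(a(7/(-11), 6) - 49)**2 = ((6 - 14/(-11)) - 49)**2 = ((6 - 14*(-1)/11) - 49)**2 = ((6 - 2*(-7/11)) - 49)**2 = ((6 + 14/11) - 49)**2 = (80/11 - 49)**2 = (-459/11)**2 = 210681/121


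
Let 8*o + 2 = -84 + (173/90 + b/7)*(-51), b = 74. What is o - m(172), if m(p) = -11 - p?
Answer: 155573/1680 ≈ 92.603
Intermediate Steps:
o = -151867/1680 (o = -¼ + (-84 + (173/90 + 74/7)*(-51))/8 = -¼ + (-84 + (7871/630)*(-51))/8 = -¼ + (-84 - 133807/210)/8 = -¼ + (⅛)*(-151447/210) = -¼ - 151447/1680 = -151867/1680 ≈ -90.397)
o - m(172) = -151867/1680 - (-11 - 1*172) = -151867/1680 - (-11 - 172) = -151867/1680 - 1*(-183) = -151867/1680 + 183 = 155573/1680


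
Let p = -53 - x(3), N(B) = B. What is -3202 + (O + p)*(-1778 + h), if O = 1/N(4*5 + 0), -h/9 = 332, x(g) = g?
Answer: 2634557/10 ≈ 2.6346e+5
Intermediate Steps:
h = -2988 (h = -9*332 = -2988)
p = -56 (p = -53 - 1*3 = -53 - 3 = -56)
O = 1/20 (O = 1/(4*5 + 0) = 1/(20 + 0) = 1/20 ≈ 0.050000)
-3202 + (O + p)*(-1778 + h) = -3202 + (1/20 - 56)*(-1778 - 2988) = -3202 - 1119/20*(-4766) = -3202 + 2666577/10 = 2634557/10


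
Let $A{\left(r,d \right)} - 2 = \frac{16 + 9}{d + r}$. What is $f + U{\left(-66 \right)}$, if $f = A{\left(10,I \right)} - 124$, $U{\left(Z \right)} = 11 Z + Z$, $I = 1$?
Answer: $- \frac{10029}{11} \approx -911.73$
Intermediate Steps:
$A{\left(r,d \right)} = 2 + \frac{25}{d + r}$ ($A{\left(r,d \right)} = 2 + \frac{16 + 9}{d + r} = 2 + \frac{25}{d + r}$)
$U{\left(Z \right)} = 12 Z$
$f = - \frac{1317}{11}$ ($f = \frac{25 + 2 \cdot 1 + 2 \cdot 10}{1 + 10} - 124 = \frac{25 + 2 + 20}{11} - 124 = \frac{1}{11} \cdot 47 - 124 = \frac{47}{11} - 124 = - \frac{1317}{11} \approx -119.73$)
$f + U{\left(-66 \right)} = - \frac{1317}{11} + 12 \left(-66\right) = - \frac{1317}{11} - 792 = - \frac{10029}{11}$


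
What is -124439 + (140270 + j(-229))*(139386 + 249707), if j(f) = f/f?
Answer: 54578339764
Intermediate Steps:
j(f) = 1
-124439 + (140270 + j(-229))*(139386 + 249707) = -124439 + (140270 + 1)*(139386 + 249707) = -124439 + 140271*389093 = -124439 + 54578464203 = 54578339764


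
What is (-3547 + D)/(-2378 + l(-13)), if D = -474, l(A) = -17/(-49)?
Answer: 197029/116505 ≈ 1.6912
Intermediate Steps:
l(A) = 17/49 (l(A) = -17*(-1/49) = 17/49)
(-3547 + D)/(-2378 + l(-13)) = (-3547 - 474)/(-2378 + 17/49) = -4021/(-116505/49) = -4021*(-49/116505) = 197029/116505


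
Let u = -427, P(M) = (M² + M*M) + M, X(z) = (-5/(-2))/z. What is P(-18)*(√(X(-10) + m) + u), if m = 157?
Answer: -269010 + 315*√627 ≈ -2.6112e+5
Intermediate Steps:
X(z) = 5/(2*z) (X(z) = (-5*(-½))/z = 5/(2*z))
P(M) = M + 2*M² (P(M) = (M² + M²) + M = 2*M² + M = M + 2*M²)
P(-18)*(√(X(-10) + m) + u) = (-18*(1 + 2*(-18)))*(√((5/2)/(-10) + 157) - 427) = (-18*(1 - 36))*(√((5/2)*(-⅒) + 157) - 427) = (-18*(-35))*(√(-¼ + 157) - 427) = 630*(√(627/4) - 427) = 630*(√627/2 - 427) = 630*(-427 + √627/2) = -269010 + 315*√627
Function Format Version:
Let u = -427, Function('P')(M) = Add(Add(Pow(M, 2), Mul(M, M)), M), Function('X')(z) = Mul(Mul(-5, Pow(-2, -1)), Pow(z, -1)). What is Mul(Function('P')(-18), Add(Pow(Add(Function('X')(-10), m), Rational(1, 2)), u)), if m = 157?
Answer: Add(-269010, Mul(315, Pow(627, Rational(1, 2)))) ≈ -2.6112e+5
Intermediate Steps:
Function('X')(z) = Mul(Rational(5, 2), Pow(z, -1)) (Function('X')(z) = Mul(Mul(-5, Rational(-1, 2)), Pow(z, -1)) = Mul(Rational(5, 2), Pow(z, -1)))
Function('P')(M) = Add(M, Mul(2, Pow(M, 2))) (Function('P')(M) = Add(Add(Pow(M, 2), Pow(M, 2)), M) = Add(Mul(2, Pow(M, 2)), M) = Add(M, Mul(2, Pow(M, 2))))
Mul(Function('P')(-18), Add(Pow(Add(Function('X')(-10), m), Rational(1, 2)), u)) = Mul(Mul(-18, Add(1, Mul(2, -18))), Add(Pow(Add(Mul(Rational(5, 2), Pow(-10, -1)), 157), Rational(1, 2)), -427)) = Mul(Mul(-18, Add(1, -36)), Add(Pow(Add(Mul(Rational(5, 2), Rational(-1, 10)), 157), Rational(1, 2)), -427)) = Mul(Mul(-18, -35), Add(Pow(Add(Rational(-1, 4), 157), Rational(1, 2)), -427)) = Mul(630, Add(Pow(Rational(627, 4), Rational(1, 2)), -427)) = Mul(630, Add(Mul(Rational(1, 2), Pow(627, Rational(1, 2))), -427)) = Mul(630, Add(-427, Mul(Rational(1, 2), Pow(627, Rational(1, 2))))) = Add(-269010, Mul(315, Pow(627, Rational(1, 2))))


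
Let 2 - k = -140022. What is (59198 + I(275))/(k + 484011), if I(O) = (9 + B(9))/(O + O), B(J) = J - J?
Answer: 32558909/343219250 ≈ 0.094863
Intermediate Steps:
k = 140024 (k = 2 - 1*(-140022) = 2 + 140022 = 140024)
B(J) = 0
I(O) = 9/(2*O) (I(O) = (9 + 0)/(O + O) = 9/((2*O)) = 9*(1/(2*O)) = 9/(2*O))
(59198 + I(275))/(k + 484011) = (59198 + (9/2)/275)/(140024 + 484011) = (59198 + (9/2)*(1/275))/624035 = (59198 + 9/550)*(1/624035) = (32558909/550)*(1/624035) = 32558909/343219250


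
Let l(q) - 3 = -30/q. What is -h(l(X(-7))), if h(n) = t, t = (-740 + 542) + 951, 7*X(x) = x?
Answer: -753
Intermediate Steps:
X(x) = x/7
l(q) = 3 - 30/q
t = 753 (t = -198 + 951 = 753)
h(n) = 753
-h(l(X(-7))) = -1*753 = -753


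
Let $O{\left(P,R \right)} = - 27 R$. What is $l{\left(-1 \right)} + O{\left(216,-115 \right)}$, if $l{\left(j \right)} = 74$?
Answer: $3179$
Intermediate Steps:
$l{\left(-1 \right)} + O{\left(216,-115 \right)} = 74 - -3105 = 74 + 3105 = 3179$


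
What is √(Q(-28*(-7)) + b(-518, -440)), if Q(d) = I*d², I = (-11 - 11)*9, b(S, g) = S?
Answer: I*√7606886 ≈ 2758.1*I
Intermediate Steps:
I = -198 (I = -22*9 = -198)
Q(d) = -198*d²
√(Q(-28*(-7)) + b(-518, -440)) = √(-198*(-28*(-7))² - 518) = √(-198*196² - 518) = √(-198*38416 - 518) = √(-7606368 - 518) = √(-7606886) = I*√7606886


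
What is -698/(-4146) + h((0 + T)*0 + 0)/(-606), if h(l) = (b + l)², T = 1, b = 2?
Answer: 11289/69791 ≈ 0.16175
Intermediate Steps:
h(l) = (2 + l)²
-698/(-4146) + h((0 + T)*0 + 0)/(-606) = -698/(-4146) + (2 + ((0 + 1)*0 + 0))²/(-606) = -698*(-1/4146) + (2 + (1*0 + 0))²*(-1/606) = 349/2073 + (2 + (0 + 0))²*(-1/606) = 349/2073 + (2 + 0)²*(-1/606) = 349/2073 + 2²*(-1/606) = 349/2073 + 4*(-1/606) = 349/2073 - 2/303 = 11289/69791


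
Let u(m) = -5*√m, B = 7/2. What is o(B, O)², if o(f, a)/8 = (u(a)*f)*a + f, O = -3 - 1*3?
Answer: -4232816 + 47040*I*√6 ≈ -4.2328e+6 + 1.1522e+5*I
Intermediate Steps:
O = -6 (O = -3 - 3 = -6)
B = 7/2 (B = 7*(½) = 7/2 ≈ 3.5000)
o(f, a) = 8*f - 40*f*a^(3/2) (o(f, a) = 8*(((-5*√a)*f)*a + f) = 8*((-5*f*√a)*a + f) = 8*(-5*f*a^(3/2) + f) = 8*(f - 5*f*a^(3/2)) = 8*f - 40*f*a^(3/2))
o(B, O)² = (8*(7/2)*(1 - (-30)*I*√6))² = (8*(7/2)*(1 + 30*I*√6))² = (28 + 840*I*√6)²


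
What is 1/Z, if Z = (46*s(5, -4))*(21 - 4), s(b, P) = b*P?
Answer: -1/15640 ≈ -6.3939e-5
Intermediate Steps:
s(b, P) = P*b
Z = -15640 (Z = (46*(-4*5))*(21 - 4) = (46*(-20))*17 = -920*17 = -15640)
1/Z = 1/(-15640) = -1/15640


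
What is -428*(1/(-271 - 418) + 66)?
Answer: -19462444/689 ≈ -28247.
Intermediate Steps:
-428*(1/(-271 - 418) + 66) = -428*(1/(-689) + 66) = -428*(-1/689 + 66) = -428*45473/689 = -19462444/689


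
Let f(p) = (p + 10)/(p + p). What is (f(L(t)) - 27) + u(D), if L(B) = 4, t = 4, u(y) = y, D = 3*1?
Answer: -89/4 ≈ -22.250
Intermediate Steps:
D = 3
f(p) = (10 + p)/(2*p) (f(p) = (10 + p)/((2*p)) = (10 + p)*(1/(2*p)) = (10 + p)/(2*p))
(f(L(t)) - 27) + u(D) = ((½)*(10 + 4)/4 - 27) + 3 = ((½)*(¼)*14 - 27) + 3 = (7/4 - 27) + 3 = -101/4 + 3 = -89/4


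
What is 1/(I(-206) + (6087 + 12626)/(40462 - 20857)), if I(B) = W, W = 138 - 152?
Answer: -19605/255757 ≈ -0.076655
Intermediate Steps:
W = -14
I(B) = -14
1/(I(-206) + (6087 + 12626)/(40462 - 20857)) = 1/(-14 + (6087 + 12626)/(40462 - 20857)) = 1/(-14 + 18713/19605) = 1/(-255757/19605) = -19605/255757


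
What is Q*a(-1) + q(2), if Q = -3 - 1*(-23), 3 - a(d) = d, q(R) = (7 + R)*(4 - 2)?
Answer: 98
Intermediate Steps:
q(R) = 14 + 2*R (q(R) = (7 + R)*2 = 14 + 2*R)
a(d) = 3 - d
Q = 20 (Q = -3 + 23 = 20)
Q*a(-1) + q(2) = 20*(3 - 1*(-1)) + (14 + 2*2) = 20*(3 + 1) + (14 + 4) = 20*4 + 18 = 80 + 18 = 98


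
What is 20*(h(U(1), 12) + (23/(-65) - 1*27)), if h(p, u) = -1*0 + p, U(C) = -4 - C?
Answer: -8412/13 ≈ -647.08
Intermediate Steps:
h(p, u) = p (h(p, u) = 0 + p = p)
20*(h(U(1), 12) + (23/(-65) - 1*27)) = 20*((-4 - 1*1) + (23/(-65) - 1*27)) = 20*((-4 - 1) + (23*(-1/65) - 27)) = 20*(-5 + (-23/65 - 27)) = 20*(-5 - 1778/65) = 20*(-2103/65) = -8412/13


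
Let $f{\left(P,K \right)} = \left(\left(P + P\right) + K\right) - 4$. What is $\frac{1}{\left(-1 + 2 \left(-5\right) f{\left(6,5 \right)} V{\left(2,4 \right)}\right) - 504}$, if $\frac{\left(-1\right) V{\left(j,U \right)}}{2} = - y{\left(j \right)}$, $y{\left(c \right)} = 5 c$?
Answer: $- \frac{1}{3105} \approx -0.00032206$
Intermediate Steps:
$f{\left(P,K \right)} = -4 + K + 2 P$ ($f{\left(P,K \right)} = \left(2 P + K\right) - 4 = \left(K + 2 P\right) - 4 = -4 + K + 2 P$)
$V{\left(j,U \right)} = 10 j$ ($V{\left(j,U \right)} = - 2 \left(- 5 j\right) = 10 j$)
$\frac{1}{\left(-1 + 2 \left(-5\right) f{\left(6,5 \right)} V{\left(2,4 \right)}\right) - 504} = \frac{1}{\left(-1 + 2 \left(-5\right) \left(-4 + 5 + 2 \cdot 6\right) 10 \cdot 2\right) - 504} = \frac{1}{\left(-1 + - 10 \left(-4 + 5 + 12\right) 20\right) - 504} = \frac{1}{\left(-1 + \left(-10\right) 13 \cdot 20\right) - 504} = \frac{1}{\left(-1 - 2600\right) - 504} = \frac{1}{-2601 - 504} = \frac{1}{-3105} = - \frac{1}{3105}$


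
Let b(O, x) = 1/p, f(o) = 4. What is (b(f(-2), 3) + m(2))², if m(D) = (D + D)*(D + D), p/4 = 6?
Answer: 148225/576 ≈ 257.33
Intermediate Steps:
p = 24 (p = 4*6 = 24)
b(O, x) = 1/24
m(D) = 4*D² (m(D) = (2*D)*(2*D) = 4*D²)
(b(f(-2), 3) + m(2))² = (1/24 + 4*2²)² = (1/24 + 4*4)² = (1/24 + 16)² = (385/24)² = 148225/576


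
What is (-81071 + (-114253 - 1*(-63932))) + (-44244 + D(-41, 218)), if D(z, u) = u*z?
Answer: -184574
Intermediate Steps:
(-81071 + (-114253 - 1*(-63932))) + (-44244 + D(-41, 218)) = (-81071 + (-114253 - 1*(-63932))) + (-44244 + 218*(-41)) = (-81071 + (-114253 + 63932)) + (-44244 - 8938) = (-81071 - 50321) - 53182 = -131392 - 53182 = -184574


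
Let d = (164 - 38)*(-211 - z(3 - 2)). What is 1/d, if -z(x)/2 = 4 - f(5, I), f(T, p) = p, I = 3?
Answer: -1/26334 ≈ -3.7974e-5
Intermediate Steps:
z(x) = -2 (z(x) = -2*(4 - 1*3) = -2*(4 - 3) = -2*1 = -2)
d = -26334 (d = (164 - 38)*(-211 - 1*(-2)) = 126*(-211 + 2) = 126*(-209) = -26334)
1/d = 1/(-26334) = -1/26334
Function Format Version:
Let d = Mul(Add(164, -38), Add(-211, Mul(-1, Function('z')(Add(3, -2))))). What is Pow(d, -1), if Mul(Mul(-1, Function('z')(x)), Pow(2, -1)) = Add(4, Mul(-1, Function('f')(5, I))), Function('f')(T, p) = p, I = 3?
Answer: Rational(-1, 26334) ≈ -3.7974e-5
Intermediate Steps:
Function('z')(x) = -2 (Function('z')(x) = Mul(-2, Add(4, Mul(-1, 3))) = Mul(-2, Add(4, -3)) = Mul(-2, 1) = -2)
d = -26334 (d = Mul(Add(164, -38), Add(-211, Mul(-1, -2))) = Mul(126, Add(-211, 2)) = Mul(126, -209) = -26334)
Pow(d, -1) = Pow(-26334, -1) = Rational(-1, 26334)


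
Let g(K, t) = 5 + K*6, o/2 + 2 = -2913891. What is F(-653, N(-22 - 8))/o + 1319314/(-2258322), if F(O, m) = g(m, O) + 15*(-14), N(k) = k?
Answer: -3843905102417/6580508667546 ≈ -0.58414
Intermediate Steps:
o = -5827786 (o = -4 + 2*(-2913891) = -4 - 5827782 = -5827786)
g(K, t) = 5 + 6*K
F(O, m) = -205 + 6*m (F(O, m) = (5 + 6*m) + 15*(-14) = (5 + 6*m) - 210 = -205 + 6*m)
F(-653, N(-22 - 8))/o + 1319314/(-2258322) = (-205 + 6*(-22 - 8))/(-5827786) + 1319314/(-2258322) = (-205 + 6*(-30))*(-1/5827786) + 1319314*(-1/2258322) = (-205 - 180)*(-1/5827786) - 659657/1129161 = -385*(-1/5827786) - 659657/1129161 = 385/5827786 - 659657/1129161 = -3843905102417/6580508667546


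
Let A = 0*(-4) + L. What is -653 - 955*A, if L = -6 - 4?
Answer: 8897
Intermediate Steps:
L = -10
A = -10 (A = 0*(-4) - 10 = 0 - 10 = -10)
-653 - 955*A = -653 - 955*(-10) = -653 + 9550 = 8897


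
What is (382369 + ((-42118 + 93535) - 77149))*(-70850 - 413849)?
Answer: -172861597263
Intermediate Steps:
(382369 + ((-42118 + 93535) - 77149))*(-70850 - 413849) = (382369 + (51417 - 77149))*(-484699) = (382369 - 25732)*(-484699) = 356637*(-484699) = -172861597263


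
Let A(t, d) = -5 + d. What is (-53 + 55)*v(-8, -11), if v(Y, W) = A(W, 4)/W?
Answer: 2/11 ≈ 0.18182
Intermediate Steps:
v(Y, W) = -1/W (v(Y, W) = (-5 + 4)/W = -1/W)
(-53 + 55)*v(-8, -11) = (-53 + 55)*(-1/(-11)) = 2*(-1*(-1/11)) = 2*(1/11) = 2/11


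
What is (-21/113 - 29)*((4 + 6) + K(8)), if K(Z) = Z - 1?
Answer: -56066/113 ≈ -496.16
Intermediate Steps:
K(Z) = -1 + Z
(-21/113 - 29)*((4 + 6) + K(8)) = (-21/113 - 29)*((4 + 6) + (-1 + 8)) = (-21*1/113 - 29)*(10 + 7) = (-21/113 - 29)*17 = -3298/113*17 = -56066/113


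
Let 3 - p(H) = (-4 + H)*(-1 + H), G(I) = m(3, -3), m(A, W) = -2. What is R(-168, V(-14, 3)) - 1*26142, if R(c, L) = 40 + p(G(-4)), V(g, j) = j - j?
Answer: -26117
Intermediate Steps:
G(I) = -2
p(H) = 3 - (-1 + H)*(-4 + H) (p(H) = 3 - (-4 + H)*(-1 + H) = 3 - (-1 + H)*(-4 + H))
V(g, j) = 0
R(c, L) = 25 (R(c, L) = 40 + (-1 - 1*(-2)² + 5*(-2)) = 40 + (-1 - 1*4 - 10) = 40 + (-1 - 4 - 10) = 40 - 15 = 25)
R(-168, V(-14, 3)) - 1*26142 = 25 - 1*26142 = 25 - 26142 = -26117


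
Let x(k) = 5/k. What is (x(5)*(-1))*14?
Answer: -14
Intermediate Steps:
(x(5)*(-1))*14 = ((5/5)*(-1))*14 = ((5*(⅕))*(-1))*14 = (1*(-1))*14 = -1*14 = -14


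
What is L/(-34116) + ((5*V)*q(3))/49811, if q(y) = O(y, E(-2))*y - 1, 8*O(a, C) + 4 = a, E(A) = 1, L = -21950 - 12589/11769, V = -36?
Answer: 12967654308719/19999674582444 ≈ 0.64839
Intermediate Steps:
L = -258342139/11769 (L = -21950 - 12589/11769 = -258342139/11769 ≈ -21951.)
O(a, C) = -½ + a/8
q(y) = -1 + y*(-½ + y/8) (q(y) = (-½ + y/8)*y - 1 = y*(-½ + y/8) - 1 = -1 + y*(-½ + y/8))
L/(-34116) + ((5*V)*q(3))/49811 = -258342139/11769/(-34116) + ((5*(-36))*(-1 + (⅛)*3*(-4 + 3)))/49811 = -258342139/11769*(-1/34116) - 180*(-1 + (⅛)*3*(-1))*(1/49811) = 258342139/401511204 - 180*(-1 - 3/8)*(1/49811) = 258342139/401511204 - 180*(-11/8)*(1/49811) = 258342139/401511204 + (495/2)*(1/49811) = 258342139/401511204 + 495/99622 = 12967654308719/19999674582444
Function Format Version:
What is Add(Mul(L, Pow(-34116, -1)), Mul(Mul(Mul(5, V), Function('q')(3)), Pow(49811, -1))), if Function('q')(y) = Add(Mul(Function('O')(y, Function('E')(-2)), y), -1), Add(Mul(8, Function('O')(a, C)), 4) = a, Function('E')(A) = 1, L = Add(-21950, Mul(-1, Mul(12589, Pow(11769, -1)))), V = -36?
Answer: Rational(12967654308719, 19999674582444) ≈ 0.64839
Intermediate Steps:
L = Rational(-258342139, 11769) (L = Add(-21950, Mul(-1, Mul(12589, Rational(1, 11769)))) = Add(-21950, Mul(-1, Rational(12589, 11769))) = Add(-21950, Rational(-12589, 11769)) = Rational(-258342139, 11769) ≈ -21951.)
Function('O')(a, C) = Add(Rational(-1, 2), Mul(Rational(1, 8), a))
Function('q')(y) = Add(-1, Mul(y, Add(Rational(-1, 2), Mul(Rational(1, 8), y)))) (Function('q')(y) = Add(Mul(Add(Rational(-1, 2), Mul(Rational(1, 8), y)), y), -1) = Add(Mul(y, Add(Rational(-1, 2), Mul(Rational(1, 8), y))), -1) = Add(-1, Mul(y, Add(Rational(-1, 2), Mul(Rational(1, 8), y)))))
Add(Mul(L, Pow(-34116, -1)), Mul(Mul(Mul(5, V), Function('q')(3)), Pow(49811, -1))) = Add(Mul(Rational(-258342139, 11769), Pow(-34116, -1)), Mul(Mul(Mul(5, -36), Add(-1, Mul(Rational(1, 8), 3, Add(-4, 3)))), Pow(49811, -1))) = Add(Mul(Rational(-258342139, 11769), Rational(-1, 34116)), Mul(Mul(-180, Add(-1, Mul(Rational(1, 8), 3, -1))), Rational(1, 49811))) = Add(Rational(258342139, 401511204), Mul(Mul(-180, Add(-1, Rational(-3, 8))), Rational(1, 49811))) = Add(Rational(258342139, 401511204), Mul(Mul(-180, Rational(-11, 8)), Rational(1, 49811))) = Add(Rational(258342139, 401511204), Mul(Rational(495, 2), Rational(1, 49811))) = Add(Rational(258342139, 401511204), Rational(495, 99622)) = Rational(12967654308719, 19999674582444)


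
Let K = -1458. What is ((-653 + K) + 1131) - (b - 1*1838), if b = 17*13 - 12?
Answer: 649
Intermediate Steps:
b = 209 (b = 221 - 12 = 209)
((-653 + K) + 1131) - (b - 1*1838) = ((-653 - 1458) + 1131) - (209 - 1*1838) = (-2111 + 1131) - (209 - 1838) = -980 - 1*(-1629) = -980 + 1629 = 649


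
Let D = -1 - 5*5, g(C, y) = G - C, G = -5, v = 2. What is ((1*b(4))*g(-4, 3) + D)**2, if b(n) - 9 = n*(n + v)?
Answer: 3481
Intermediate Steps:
b(n) = 9 + n*(2 + n) (b(n) = 9 + n*(n + 2) = 9 + n*(2 + n))
g(C, y) = -5 - C
D = -26 (D = -1 - 25 = -26)
((1*b(4))*g(-4, 3) + D)**2 = ((1*(9 + 4**2 + 2*4))*(-5 - 1*(-4)) - 26)**2 = ((1*(9 + 16 + 8))*(-5 + 4) - 26)**2 = ((1*33)*(-1) - 26)**2 = (33*(-1) - 26)**2 = (-33 - 26)**2 = (-59)**2 = 3481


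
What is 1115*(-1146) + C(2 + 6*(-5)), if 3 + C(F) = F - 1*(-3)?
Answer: -1277818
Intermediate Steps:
C(F) = F (C(F) = -3 + (F - 1*(-3)) = -3 + (F + 3) = -3 + (3 + F) = F)
1115*(-1146) + C(2 + 6*(-5)) = 1115*(-1146) + (2 + 6*(-5)) = -1277790 + (2 - 30) = -1277790 - 28 = -1277818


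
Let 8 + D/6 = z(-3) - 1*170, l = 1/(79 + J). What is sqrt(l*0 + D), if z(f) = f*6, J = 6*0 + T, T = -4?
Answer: 14*I*sqrt(6) ≈ 34.293*I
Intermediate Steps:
J = -4 (J = 6*0 - 4 = 0 - 4 = -4)
l = 1/75 (l = 1/(79 - 4) = 1/75 ≈ 0.013333)
z(f) = 6*f
D = -1176 (D = -48 + 6*(6*(-3) - 1*170) = -48 + 6*(-18 - 170) = -48 + 6*(-188) = -48 - 1128 = -1176)
sqrt(l*0 + D) = sqrt((1/75)*0 - 1176) = sqrt(0 - 1176) = sqrt(-1176) = 14*I*sqrt(6)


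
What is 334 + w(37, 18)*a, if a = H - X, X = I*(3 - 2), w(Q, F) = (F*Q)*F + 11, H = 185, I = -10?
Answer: 2340139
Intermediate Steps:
w(Q, F) = 11 + Q*F² (w(Q, F) = Q*F² + 11 = 11 + Q*F²)
X = -10 (X = -10*(3 - 2) = -10*1 = -10)
a = 195 (a = 185 - 1*(-10) = 185 + 10 = 195)
334 + w(37, 18)*a = 334 + (11 + 37*18²)*195 = 334 + (11 + 37*324)*195 = 334 + (11 + 11988)*195 = 334 + 11999*195 = 334 + 2339805 = 2340139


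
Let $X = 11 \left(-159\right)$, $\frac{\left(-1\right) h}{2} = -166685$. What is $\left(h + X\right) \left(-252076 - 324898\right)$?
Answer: $-191336694854$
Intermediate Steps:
$h = 333370$ ($h = \left(-2\right) \left(-166685\right) = 333370$)
$X = -1749$
$\left(h + X\right) \left(-252076 - 324898\right) = \left(333370 - 1749\right) \left(-252076 - 324898\right) = 331621 \left(-576974\right) = -191336694854$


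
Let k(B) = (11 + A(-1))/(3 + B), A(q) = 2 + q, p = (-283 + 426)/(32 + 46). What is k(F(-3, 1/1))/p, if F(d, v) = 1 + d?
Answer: 72/11 ≈ 6.5455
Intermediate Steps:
p = 11/6 (p = 143/78 = 143*(1/78) = 11/6 ≈ 1.8333)
k(B) = 12/(3 + B) (k(B) = (11 + (2 - 1))/(3 + B) = (11 + 1)/(3 + B) = 12/(3 + B))
k(F(-3, 1/1))/p = (12/(3 + (1 - 3)))/(11/6) = (12/(3 - 2))*(6/11) = (12/1)*(6/11) = (12*1)*(6/11) = 12*(6/11) = 72/11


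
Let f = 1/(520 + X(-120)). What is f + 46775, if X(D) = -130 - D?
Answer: 23855251/510 ≈ 46775.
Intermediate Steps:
f = 1/510 (f = 1/(520 + (-130 - 1*(-120))) = 1/(520 + (-130 + 120)) = 1/(520 - 10) = 1/510 ≈ 0.0019608)
f + 46775 = 1/510 + 46775 = 23855251/510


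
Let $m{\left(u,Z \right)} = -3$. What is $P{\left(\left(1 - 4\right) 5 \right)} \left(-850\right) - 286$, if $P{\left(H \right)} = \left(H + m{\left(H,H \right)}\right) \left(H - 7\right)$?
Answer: $-336886$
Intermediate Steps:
$P{\left(H \right)} = \left(-7 + H\right) \left(-3 + H\right)$ ($P{\left(H \right)} = \left(H - 3\right) \left(H - 7\right) = \left(-3 + H\right) \left(-7 + H\right) = \left(-7 + H\right) \left(-3 + H\right)$)
$P{\left(\left(1 - 4\right) 5 \right)} \left(-850\right) - 286 = \left(21 + \left(\left(1 - 4\right) 5\right)^{2} - 10 \left(1 - 4\right) 5\right) \left(-850\right) - 286 = \left(21 + \left(\left(-3\right) 5\right)^{2} - 10 \left(\left(-3\right) 5\right)\right) \left(-850\right) - 286 = \left(21 + \left(-15\right)^{2} - -150\right) \left(-850\right) - 286 = \left(21 + 225 + 150\right) \left(-850\right) - 286 = 396 \left(-850\right) - 286 = -336600 - 286 = -336886$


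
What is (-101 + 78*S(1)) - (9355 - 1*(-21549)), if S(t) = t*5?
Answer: -30615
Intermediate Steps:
S(t) = 5*t
(-101 + 78*S(1)) - (9355 - 1*(-21549)) = (-101 + 78*(5*1)) - (9355 - 1*(-21549)) = (-101 + 78*5) - (9355 + 21549) = (-101 + 390) - 1*30904 = 289 - 30904 = -30615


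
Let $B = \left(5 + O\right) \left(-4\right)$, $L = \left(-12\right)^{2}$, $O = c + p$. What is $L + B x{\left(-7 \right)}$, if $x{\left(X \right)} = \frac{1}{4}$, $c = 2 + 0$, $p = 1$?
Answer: $136$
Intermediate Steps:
$c = 2$
$x{\left(X \right)} = \frac{1}{4}$
$O = 3$ ($O = 2 + 1 = 3$)
$L = 144$
$B = -32$ ($B = \left(5 + 3\right) \left(-4\right) = 8 \left(-4\right) = -32$)
$L + B x{\left(-7 \right)} = 144 - 8 = 136$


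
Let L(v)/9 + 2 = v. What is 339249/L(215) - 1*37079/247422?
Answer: 1331215645/7528698 ≈ 176.82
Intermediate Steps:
L(v) = -18 + 9*v
339249/L(215) - 1*37079/247422 = 339249/(-18 + 9*215) - 1*37079/247422 = 339249/(-18 + 1935) - 37079*1/247422 = 339249/1917 - 5297/35346 = 339249*(1/1917) - 5297/35346 = 113083/639 - 5297/35346 = 1331215645/7528698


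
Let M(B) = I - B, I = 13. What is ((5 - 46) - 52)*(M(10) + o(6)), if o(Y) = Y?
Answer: -837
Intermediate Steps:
M(B) = 13 - B
((5 - 46) - 52)*(M(10) + o(6)) = ((5 - 46) - 52)*((13 - 1*10) + 6) = (-41 - 52)*((13 - 10) + 6) = -93*(3 + 6) = -93*9 = -837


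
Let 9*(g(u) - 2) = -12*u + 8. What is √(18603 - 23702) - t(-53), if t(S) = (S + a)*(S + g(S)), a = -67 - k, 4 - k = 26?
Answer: 18130/9 + I*√5099 ≈ 2014.4 + 71.407*I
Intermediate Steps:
k = -22 (k = 4 - 1*26 = 4 - 26 = -22)
g(u) = 26/9 - 4*u/3 (g(u) = 2 + (-12*u + 8)/9 = 2 + (8 - 12*u)/9 = 2 + (8/9 - 4*u/3) = 26/9 - 4*u/3)
a = -45 (a = -67 - 1*(-22) = -67 + 22 = -45)
t(S) = (-45 + S)*(26/9 - S/3) (t(S) = (S - 45)*(S + (26/9 - 4*S/3)) = (-45 + S)*(26/9 - S/3))
√(18603 - 23702) - t(-53) = √(18603 - 23702) - (-130 - ⅓*(-53)² + (161/9)*(-53)) = √(-5099) - (-130 - ⅓*2809 - 8533/9) = I*√5099 - (-130 - 2809/3 - 8533/9) = I*√5099 - 1*(-18130/9) = I*√5099 + 18130/9 = 18130/9 + I*√5099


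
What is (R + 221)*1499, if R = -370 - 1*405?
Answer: -830446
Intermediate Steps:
R = -775 (R = -370 - 405 = -775)
(R + 221)*1499 = (-775 + 221)*1499 = -554*1499 = -830446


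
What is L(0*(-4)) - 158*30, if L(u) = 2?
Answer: -4738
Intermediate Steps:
L(0*(-4)) - 158*30 = 2 - 158*30 = 2 - 4740 = -4738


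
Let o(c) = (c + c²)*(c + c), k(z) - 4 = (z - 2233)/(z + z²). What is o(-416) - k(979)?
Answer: -6263987067183/43610 ≈ -1.4364e+8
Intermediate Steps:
k(z) = 4 + (-2233 + z)/(z + z²) (k(z) = 4 + (z - 2233)/(z + z²) = 4 + (-2233 + z)/(z + z²))
o(c) = 2*c*(c + c²) (o(c) = (c + c²)*(2*c) = 2*c*(c + c²))
o(-416) - k(979) = 2*(-416)²*(1 - 416) - (-2233 + 4*979² + 5*979)/(979*(1 + 979)) = 2*173056*(-415) - (-2233 + 4*958441 + 4895)/(979*980) = -143636480 - (-2233 + 3833764 + 4895)/(979*980) = -143636480 - 3836426/(979*980) = -143636480 - 1*174383/43610 = -143636480 - 174383/43610 = -6263987067183/43610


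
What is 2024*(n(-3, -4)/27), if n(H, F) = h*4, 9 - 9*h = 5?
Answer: 32384/243 ≈ 133.27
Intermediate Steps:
h = 4/9 (h = 1 - ⅑*5 = 1 - 5/9 = 4/9 ≈ 0.44444)
n(H, F) = 16/9 (n(H, F) = (4/9)*4 = 16/9)
2024*(n(-3, -4)/27) = 2024*((16/9)/27) = 2024*((16/9)*(1/27)) = 2024*(16/243) = 32384/243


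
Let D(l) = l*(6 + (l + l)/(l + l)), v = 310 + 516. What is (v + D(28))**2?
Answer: 1044484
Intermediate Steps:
v = 826
D(l) = 7*l (D(l) = l*(6 + (2*l)/((2*l))) = l*(6 + (2*l)*(1/(2*l))) = l*(6 + 1) = l*7 = 7*l)
(v + D(28))**2 = (826 + 7*28)**2 = (826 + 196)**2 = 1022**2 = 1044484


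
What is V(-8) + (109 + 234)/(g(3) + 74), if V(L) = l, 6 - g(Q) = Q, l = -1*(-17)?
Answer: 236/11 ≈ 21.455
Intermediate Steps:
l = 17
g(Q) = 6 - Q
V(L) = 17
V(-8) + (109 + 234)/(g(3) + 74) = 17 + (109 + 234)/((6 - 1*3) + 74) = 17 + 343/((6 - 3) + 74) = 17 + 343/(3 + 74) = 17 + 343/77 = 17 + 343*(1/77) = 17 + 49/11 = 236/11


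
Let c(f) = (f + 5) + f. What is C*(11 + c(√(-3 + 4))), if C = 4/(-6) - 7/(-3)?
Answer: 30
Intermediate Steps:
C = 5/3 (C = 4*(-⅙) - 7*(-⅓) = -⅔ + 7/3 = 5/3 ≈ 1.6667)
c(f) = 5 + 2*f (c(f) = (5 + f) + f = 5 + 2*f)
C*(11 + c(√(-3 + 4))) = 5*(11 + (5 + 2*√(-3 + 4)))/3 = 5*(11 + (5 + 2*√1))/3 = 5*(11 + (5 + 2*1))/3 = 5*(11 + (5 + 2))/3 = 5*(11 + 7)/3 = (5/3)*18 = 30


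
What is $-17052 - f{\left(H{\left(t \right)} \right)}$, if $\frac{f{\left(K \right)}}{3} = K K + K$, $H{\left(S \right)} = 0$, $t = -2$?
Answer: $-17052$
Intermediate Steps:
$f{\left(K \right)} = 3 K + 3 K^{2}$ ($f{\left(K \right)} = 3 \left(K K + K\right) = 3 \left(K^{2} + K\right) = 3 \left(K + K^{2}\right) = 3 K + 3 K^{2}$)
$-17052 - f{\left(H{\left(t \right)} \right)} = -17052 - 3 \cdot 0 \left(1 + 0\right) = -17052 - 3 \cdot 0 \cdot 1 = -17052 - 0 = -17052 + 0 = -17052$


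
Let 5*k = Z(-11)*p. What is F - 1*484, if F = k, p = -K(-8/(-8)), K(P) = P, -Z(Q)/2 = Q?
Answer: -2442/5 ≈ -488.40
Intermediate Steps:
Z(Q) = -2*Q
p = -1 (p = -(-8)/(-8) = -(-8)*(-1)/8 = -1*1 = -1)
k = -22/5 (k = (-2*(-11)*(-1))/5 = (22*(-1))/5 = (⅕)*(-22) = -22/5 ≈ -4.4000)
F = -22/5 ≈ -4.4000
F - 1*484 = -22/5 - 1*484 = -22/5 - 484 = -2442/5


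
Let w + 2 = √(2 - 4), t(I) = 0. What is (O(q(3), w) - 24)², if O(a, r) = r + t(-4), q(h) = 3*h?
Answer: (26 - I*√2)² ≈ 674.0 - 73.539*I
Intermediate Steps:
w = -2 + I*√2 (w = -2 + √(2 - 4) = -2 + √(-2) = -2 + I*√2 ≈ -2.0 + 1.4142*I)
O(a, r) = r (O(a, r) = r + 0 = r)
(O(q(3), w) - 24)² = ((-2 + I*√2) - 24)² = (-26 + I*√2)²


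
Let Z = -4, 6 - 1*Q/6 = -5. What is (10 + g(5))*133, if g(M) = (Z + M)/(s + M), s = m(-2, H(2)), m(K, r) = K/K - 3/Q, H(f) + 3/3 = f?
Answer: 177156/131 ≈ 1352.3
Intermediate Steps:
Q = 66 (Q = 36 - 6*(-5) = 36 + 30 = 66)
H(f) = -1 + f
m(K, r) = 21/22 (m(K, r) = K/K - 3/66 = 1 - 3*1/66 = 1 - 1/22 = 21/22)
s = 21/22 ≈ 0.95455
g(M) = (-4 + M)/(21/22 + M)
(10 + g(5))*133 = (10 + 22*(-4 + 5)/(21 + 22*5))*133 = (10 + 22*1/(21 + 110))*133 = (10 + 22*1/131)*133 = (10 + 22*(1/131)*1)*133 = (10 + 22/131)*133 = (1332/131)*133 = 177156/131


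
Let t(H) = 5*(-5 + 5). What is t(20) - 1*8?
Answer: -8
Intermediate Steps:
t(H) = 0 (t(H) = 5*0 = 0)
t(20) - 1*8 = 0 - 1*8 = 0 - 8 = -8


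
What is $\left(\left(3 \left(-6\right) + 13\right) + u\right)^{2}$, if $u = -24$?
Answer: $841$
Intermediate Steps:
$\left(\left(3 \left(-6\right) + 13\right) + u\right)^{2} = \left(\left(3 \left(-6\right) + 13\right) - 24\right)^{2} = \left(\left(-18 + 13\right) - 24\right)^{2} = \left(-5 - 24\right)^{2} = \left(-29\right)^{2} = 841$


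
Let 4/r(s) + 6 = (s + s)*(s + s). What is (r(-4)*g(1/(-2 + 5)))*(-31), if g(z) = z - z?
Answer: 0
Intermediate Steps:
g(z) = 0
r(s) = 4/(-6 + 4*s²) (r(s) = 4/(-6 + (s + s)*(s + s)) = 4/(-6 + (2*s)*(2*s)) = 4/(-6 + 4*s²))
(r(-4)*g(1/(-2 + 5)))*(-31) = ((2/(-3 + 2*(-4)²))*0)*(-31) = ((2/(-3 + 2*16))*0)*(-31) = ((2/(-3 + 32))*0)*(-31) = ((2/29)*0)*(-31) = 0*(-31) = 0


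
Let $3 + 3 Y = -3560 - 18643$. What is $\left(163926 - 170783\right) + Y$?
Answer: $-14259$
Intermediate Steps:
$Y = -7402$ ($Y = -1 + \frac{-3560 - 18643}{3} = -1 + \frac{1}{3} \left(-22203\right) = -1 - 7401 = -7402$)
$\left(163926 - 170783\right) + Y = \left(163926 - 170783\right) - 7402 = -6857 - 7402 = -14259$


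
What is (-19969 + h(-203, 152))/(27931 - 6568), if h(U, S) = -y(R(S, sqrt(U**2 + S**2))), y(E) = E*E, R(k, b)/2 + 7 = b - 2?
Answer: -92515/7121 + 24*sqrt(64313)/7121 ≈ -12.137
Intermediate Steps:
R(k, b) = -18 + 2*b (R(k, b) = -14 + 2*(b - 2) = -14 + 2*(-2 + b) = -14 + (-4 + 2*b) = -18 + 2*b)
y(E) = E**2
h(U, S) = -(-18 + 2*sqrt(S**2 + U**2))**2 (h(U, S) = -(-18 + 2*sqrt(U**2 + S**2))**2 = -(-18 + 2*sqrt(S**2 + U**2))**2)
(-19969 + h(-203, 152))/(27931 - 6568) = (-19969 - 4*(-9 + sqrt(152**2 + (-203)**2))**2)/(27931 - 6568) = (-19969 - 4*(-9 + sqrt(23104 + 41209))**2)/21363 = (-19969 - 4*(-9 + sqrt(64313))**2)*(1/21363) = -19969/21363 - 4*(-9 + sqrt(64313))**2/21363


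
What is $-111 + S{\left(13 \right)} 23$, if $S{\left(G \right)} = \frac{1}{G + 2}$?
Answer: $- \frac{1642}{15} \approx -109.47$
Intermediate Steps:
$S{\left(G \right)} = \frac{1}{2 + G}$
$-111 + S{\left(13 \right)} 23 = -111 + \frac{1}{2 + 13} \cdot 23 = -111 + \frac{1}{15} \cdot 23 = -111 + \frac{23}{15} = - \frac{1642}{15}$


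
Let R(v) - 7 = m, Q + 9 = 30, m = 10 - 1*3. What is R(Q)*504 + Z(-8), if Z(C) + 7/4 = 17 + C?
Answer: 28253/4 ≈ 7063.3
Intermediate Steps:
m = 7 (m = 10 - 3 = 7)
Q = 21 (Q = -9 + 30 = 21)
R(v) = 14 (R(v) = 7 + 7 = 14)
Z(C) = 61/4 + C (Z(C) = -7/4 + (17 + C) = 61/4 + C)
R(Q)*504 + Z(-8) = 14*504 + (61/4 - 8) = 7056 + 29/4 = 28253/4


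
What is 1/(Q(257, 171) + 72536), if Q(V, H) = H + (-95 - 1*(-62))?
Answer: 1/72674 ≈ 1.3760e-5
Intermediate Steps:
Q(V, H) = -33 + H (Q(V, H) = H + (-95 + 62) = H - 33 = -33 + H)
1/(Q(257, 171) + 72536) = 1/((-33 + 171) + 72536) = 1/(138 + 72536) = 1/72674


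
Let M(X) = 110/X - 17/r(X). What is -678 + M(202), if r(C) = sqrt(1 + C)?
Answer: -68423/101 - 17*sqrt(203)/203 ≈ -678.65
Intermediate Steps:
M(X) = -17/sqrt(1 + X) + 110/X (M(X) = 110/X - 17/sqrt(1 + X) = -17/sqrt(1 + X) + 110/X)
-678 + M(202) = -678 + (-17/sqrt(1 + 202) + 110/202) = -678 + (-17*sqrt(203)/203 + 110*(1/202)) = -678 + (-17*sqrt(203)/203 + 55/101) = -678 + (55/101 - 17*sqrt(203)/203) = -68423/101 - 17*sqrt(203)/203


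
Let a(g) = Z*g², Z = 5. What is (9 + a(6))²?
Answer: 35721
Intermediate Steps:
a(g) = 5*g²
(9 + a(6))² = (9 + 5*6²)² = (9 + 5*36)² = (9 + 180)² = 189² = 35721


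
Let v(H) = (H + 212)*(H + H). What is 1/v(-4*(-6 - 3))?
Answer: 1/17856 ≈ 5.6004e-5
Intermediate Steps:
v(H) = 2*H*(212 + H) (v(H) = (212 + H)*(2*H) = 2*H*(212 + H))
1/v(-4*(-6 - 3)) = 1/(2*(-4*(-6 - 3))*(212 - 4*(-6 - 3))) = 1/(2*(-4*(-9))*(212 - 4*(-9))) = 1/(2*36*(212 + 36)) = 1/(2*36*248) = 1/17856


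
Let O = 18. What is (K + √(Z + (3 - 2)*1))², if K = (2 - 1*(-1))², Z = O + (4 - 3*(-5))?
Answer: (9 + √38)² ≈ 229.96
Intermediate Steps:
Z = 37 (Z = 18 + (4 - 3*(-5)) = 18 + (4 + 15) = 18 + 19 = 37)
K = 9 (K = (2 + 1)² = 3² = 9)
(K + √(Z + (3 - 2)*1))² = (9 + √(37 + (3 - 2)*1))² = (9 + √(37 + 1*1))² = (9 + √(37 + 1))² = (9 + √38)²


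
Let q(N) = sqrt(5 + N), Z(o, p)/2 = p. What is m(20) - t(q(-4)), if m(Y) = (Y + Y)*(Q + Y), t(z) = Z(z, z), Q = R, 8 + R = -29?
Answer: -682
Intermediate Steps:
Z(o, p) = 2*p
R = -37 (R = -8 - 29 = -37)
Q = -37
t(z) = 2*z
m(Y) = 2*Y*(-37 + Y) (m(Y) = (Y + Y)*(-37 + Y) = (2*Y)*(-37 + Y) = 2*Y*(-37 + Y))
m(20) - t(q(-4)) = 2*20*(-37 + 20) - 2*sqrt(5 - 4) = 2*20*(-17) - 2*sqrt(1) = -680 - 2 = -682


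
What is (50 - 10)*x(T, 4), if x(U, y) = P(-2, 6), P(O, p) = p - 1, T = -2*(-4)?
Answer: 200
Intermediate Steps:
T = 8
P(O, p) = -1 + p
x(U, y) = 5 (x(U, y) = -1 + 6 = 5)
(50 - 10)*x(T, 4) = (50 - 10)*5 = 40*5 = 200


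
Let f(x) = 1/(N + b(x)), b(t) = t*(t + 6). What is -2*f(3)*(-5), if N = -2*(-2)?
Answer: 10/31 ≈ 0.32258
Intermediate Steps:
N = 4
b(t) = t*(6 + t)
f(x) = 1/(4 + x*(6 + x))
-2*f(3)*(-5) = -2/(4 + 3*(6 + 3))*(-5) = -2/(4 + 3*9)*(-5) = -2/(4 + 27)*(-5) = -2/31*(-5) = 10/31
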